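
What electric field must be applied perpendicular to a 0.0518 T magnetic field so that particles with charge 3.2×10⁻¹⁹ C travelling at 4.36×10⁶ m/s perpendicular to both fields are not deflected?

For straight-line motion qE = qvB, so E = vB.
E = 4.36×10⁶ × 0.0518 = 2.26×10⁵ V/m.

E = 2.26×10⁵ V/m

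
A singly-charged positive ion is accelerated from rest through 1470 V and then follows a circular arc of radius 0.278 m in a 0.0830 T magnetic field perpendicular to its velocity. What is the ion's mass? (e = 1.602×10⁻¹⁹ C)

Combine |q|V = ½mv² and r = mv/(|q|B): eliminate v to get m = qB²r²/(2V).
m = (1.602×10⁻¹⁹)(0.0830)²(0.278)²/(2·1470) ≈ 2.90×10⁻²⁶ kg.

m ≈ 2.90×10⁻²⁶ kg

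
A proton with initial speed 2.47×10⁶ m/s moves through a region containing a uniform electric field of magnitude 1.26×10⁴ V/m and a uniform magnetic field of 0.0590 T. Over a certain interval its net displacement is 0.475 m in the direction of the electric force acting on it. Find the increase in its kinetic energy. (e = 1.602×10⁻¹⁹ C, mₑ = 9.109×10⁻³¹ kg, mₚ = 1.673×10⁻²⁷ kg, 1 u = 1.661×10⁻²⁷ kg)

The magnetic force is always ⟂ v and does no work; only the electric force changes KE.
ΔKE = F_E · d = |q|E d = (1.602×10⁻¹⁹)(1.26×10⁴)(0.475) ≈ 9.59×10⁻¹⁶ J.

ΔKE ≈ 9.59×10⁻¹⁶ J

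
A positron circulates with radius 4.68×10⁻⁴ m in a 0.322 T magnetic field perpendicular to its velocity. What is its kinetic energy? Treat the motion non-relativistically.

KE ≈ 2000 eV

v = |q|Br/m, then KE = ½mv² = (qBr)²/(2m).
v = (1.602×10⁻¹⁹)(0.322)(4.68×10⁻⁴)/9.109×10⁻³¹ ≈ 2.650×10⁷ m/s.
KE = ½(9.109×10⁻³¹)(2.650×10⁷)² ≈ 3.20×10⁻¹⁶ J = 2000 eV.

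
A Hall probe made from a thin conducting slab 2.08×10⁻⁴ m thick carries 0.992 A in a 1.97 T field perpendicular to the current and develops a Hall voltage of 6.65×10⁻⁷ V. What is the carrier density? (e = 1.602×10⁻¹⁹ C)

n ≈ 8.82×10²⁸ m⁻³

From V_H = IB/(n e t), n = IB/(V_H e t).
n = (0.992)(1.97)/((6.65×10⁻⁷)(1.602×10⁻¹⁹)(2.08×10⁻⁴)) ≈ 8.82×10²⁸ m⁻³.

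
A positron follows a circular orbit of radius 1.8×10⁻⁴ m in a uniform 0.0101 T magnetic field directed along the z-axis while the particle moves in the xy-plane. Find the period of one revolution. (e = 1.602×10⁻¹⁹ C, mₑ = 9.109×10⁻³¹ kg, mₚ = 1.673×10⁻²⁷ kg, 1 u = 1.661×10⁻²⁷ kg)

The cyclotron period depends only on m, q, B: T = 2πm/(|q|B).
T = 2π(9.109×10⁻³¹)/((1.602×10⁻¹⁹)(0.0101)) ≈ 3.54×10⁻⁹ s.

T ≈ 3.54×10⁻⁹ s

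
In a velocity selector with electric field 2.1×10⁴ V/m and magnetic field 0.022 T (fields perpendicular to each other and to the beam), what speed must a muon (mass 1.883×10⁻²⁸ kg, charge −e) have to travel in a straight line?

Zero net Lorentz force requires |qE| = |q v×B|, i.e. E = vB.
v = E/B = 2.1×10⁴/0.022 = 9.5×10⁵ m/s.

v = 9.5×10⁵ m/s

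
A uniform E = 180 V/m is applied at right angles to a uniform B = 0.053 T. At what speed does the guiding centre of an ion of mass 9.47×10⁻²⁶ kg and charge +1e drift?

In crossed fields the guiding centre drifts at v_d = |E×B|/B² = E/B, independent of charge and mass.
v_d = 180/0.053 = 3400 m/s.

v_d ≈ 3400 m/s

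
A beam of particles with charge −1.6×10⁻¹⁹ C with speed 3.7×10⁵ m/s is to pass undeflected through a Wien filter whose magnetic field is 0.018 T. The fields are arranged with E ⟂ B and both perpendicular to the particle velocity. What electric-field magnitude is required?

E = 6700 V/m

For straight-line motion qE = qvB, so E = vB.
E = 3.7×10⁵ × 0.018 = 6700 V/m.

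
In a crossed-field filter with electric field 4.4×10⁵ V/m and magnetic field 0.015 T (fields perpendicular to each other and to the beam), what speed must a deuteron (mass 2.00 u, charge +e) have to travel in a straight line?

For undeflected motion the electric and magnetic forces balance: qE = qvB.
v = E/B = 4.4×10⁵/0.015 = 2.9×10⁷ m/s.
The result is independent of the particle's charge and mass.

v = 2.9×10⁷ m/s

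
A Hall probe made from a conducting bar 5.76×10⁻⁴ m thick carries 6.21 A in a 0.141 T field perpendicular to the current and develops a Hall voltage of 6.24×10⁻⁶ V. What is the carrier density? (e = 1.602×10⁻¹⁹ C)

From V_H = IB/(n e t), n = IB/(V_H e t).
n = (6.21)(0.141)/((6.24×10⁻⁶)(1.602×10⁻¹⁹)(5.76×10⁻⁴)) ≈ 1.52×10²⁷ m⁻³.

n ≈ 1.52×10²⁷ m⁻³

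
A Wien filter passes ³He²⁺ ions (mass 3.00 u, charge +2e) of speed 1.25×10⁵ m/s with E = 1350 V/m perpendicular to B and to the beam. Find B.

Balance of forces in the selector: qE = qvB ⇒ B = E/v.
B = 1350/1.25×10⁵ = 0.0108 T.

B = 0.0108 T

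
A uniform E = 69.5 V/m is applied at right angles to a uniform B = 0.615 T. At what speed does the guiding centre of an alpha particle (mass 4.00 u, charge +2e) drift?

v_d ≈ 113 m/s

The steady drift has the magnetic force balancing the electric force, so v_d = E/B.
v_d = 69.5/0.615 = 113 m/s.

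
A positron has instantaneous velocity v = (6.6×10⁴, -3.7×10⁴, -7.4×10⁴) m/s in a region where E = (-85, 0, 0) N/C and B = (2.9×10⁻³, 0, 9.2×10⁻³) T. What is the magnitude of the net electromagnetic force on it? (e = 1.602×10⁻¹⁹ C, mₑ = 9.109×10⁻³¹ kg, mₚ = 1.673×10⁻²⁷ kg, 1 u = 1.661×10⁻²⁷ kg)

|F| ≈ 1.49×10⁻¹⁶ N

v×B = (-340, -822, 107) N/C.
E + v×B = (-425, -822, 107) N/C.
F = q(E + v×B) = (1.602×10⁻¹⁹ C)·(-425, -822, 107) = (-6.81×10⁻¹⁷, -1.32×10⁻¹⁶, 1.72×10⁻¹⁷) N.
|F| = 1.49×10⁻¹⁶ N.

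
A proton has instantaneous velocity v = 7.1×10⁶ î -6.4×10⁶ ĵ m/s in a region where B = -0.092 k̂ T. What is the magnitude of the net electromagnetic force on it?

v×B = (5.89×10⁵, 6.53×10⁵, 0) N/C.
F = q v×B = (1.602×10⁻¹⁹ C)·(5.89×10⁵, 6.53×10⁵, 0) = (9.43×10⁻¹⁴, 1.05×10⁻¹³, 0) N.
|F| = 1.41×10⁻¹³ N.

|F| ≈ 1.41×10⁻¹³ N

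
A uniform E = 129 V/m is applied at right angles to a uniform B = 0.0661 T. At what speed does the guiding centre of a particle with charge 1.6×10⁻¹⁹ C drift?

v_d ≈ 1950 m/s

The steady drift has the magnetic force balancing the electric force, so v_d = E/B.
v_d = 129/0.0661 = 1950 m/s.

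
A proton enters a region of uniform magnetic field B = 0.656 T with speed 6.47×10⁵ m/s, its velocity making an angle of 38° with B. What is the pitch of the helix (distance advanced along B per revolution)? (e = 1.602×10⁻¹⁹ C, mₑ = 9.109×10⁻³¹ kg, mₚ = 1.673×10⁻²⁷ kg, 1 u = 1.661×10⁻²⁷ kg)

p ≈ 0.0510 m

v∥ = v cosθ = 6.47×10⁵·cos38° ≈ 5.098×10⁵ m/s.
T = 2πm/(|q|B) = 2π(1.673×10⁻²⁷)/((1.602×10⁻¹⁹)(0.656)) ≈ 1.000×10⁻⁷ s.
pitch = v∥ T = (5.098×10⁵)(1.000×10⁻⁷) ≈ 0.0510 m.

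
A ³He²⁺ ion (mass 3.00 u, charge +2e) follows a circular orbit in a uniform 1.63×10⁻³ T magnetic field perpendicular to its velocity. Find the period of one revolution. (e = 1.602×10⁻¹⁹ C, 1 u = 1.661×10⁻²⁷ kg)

T ≈ 6.00×10⁻⁵ s

The cyclotron period depends only on m, q, B: T = 2πm/(|q|B).
T = 2π(4.983×10⁻²⁷)/((3.204×10⁻¹⁹)(1.63×10⁻³)) ≈ 6.00×10⁻⁵ s.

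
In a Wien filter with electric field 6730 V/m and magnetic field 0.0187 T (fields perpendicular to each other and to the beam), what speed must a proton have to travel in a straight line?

v = 3.60×10⁵ m/s

Zero net Lorentz force requires |qE| = |q v×B|, i.e. E = vB.
v = E/B = 6730/0.0187 = 3.60×10⁵ m/s.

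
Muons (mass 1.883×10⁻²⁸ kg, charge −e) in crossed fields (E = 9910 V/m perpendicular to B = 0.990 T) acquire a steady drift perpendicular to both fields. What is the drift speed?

v_d ≈ 1.00×10⁴ m/s

The E×B drift speed is v_d = E/B.
v_d = 9910/0.990 = 1.00×10⁴ m/s.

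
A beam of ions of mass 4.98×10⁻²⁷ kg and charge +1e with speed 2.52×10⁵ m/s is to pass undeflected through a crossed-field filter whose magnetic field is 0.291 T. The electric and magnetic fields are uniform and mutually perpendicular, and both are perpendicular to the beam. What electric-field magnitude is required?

E = 7.33×10⁴ V/m

For straight-line motion qE = qvB, so E = vB.
E = 2.52×10⁵ × 0.291 = 7.33×10⁴ V/m.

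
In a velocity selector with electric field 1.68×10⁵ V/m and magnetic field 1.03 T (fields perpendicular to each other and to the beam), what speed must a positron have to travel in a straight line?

For undeflected motion the electric and magnetic forces balance: qE = qvB.
v = E/B = 1.68×10⁵/1.03 = 1.63×10⁵ m/s.

v = 1.63×10⁵ m/s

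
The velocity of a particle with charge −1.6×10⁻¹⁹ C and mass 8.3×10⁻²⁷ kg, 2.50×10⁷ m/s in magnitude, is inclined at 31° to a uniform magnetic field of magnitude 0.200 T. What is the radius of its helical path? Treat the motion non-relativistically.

r ≈ 3.34 m

v⊥ = v sinθ = 2.50×10⁷·sin31° ≈ 1.288×10⁷ m/s.
r = m v⊥/(|q|B) = (8.3×10⁻²⁷)(1.288×10⁷)/((1.6×10⁻¹⁹)(0.200)) ≈ 3.34 m.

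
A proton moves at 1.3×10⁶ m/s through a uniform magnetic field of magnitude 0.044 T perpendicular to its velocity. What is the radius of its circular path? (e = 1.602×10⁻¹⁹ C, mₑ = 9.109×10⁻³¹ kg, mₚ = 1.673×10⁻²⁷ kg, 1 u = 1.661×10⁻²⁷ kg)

r ≈ 0.31 m

The magnetic force provides the centripetal force: |q|vB = mv²/r.
r = mv/(|q|B) = (1.673×10⁻²⁷)(1.3×10⁶)/((1.602×10⁻¹⁹)(0.044)) ≈ 0.31 m.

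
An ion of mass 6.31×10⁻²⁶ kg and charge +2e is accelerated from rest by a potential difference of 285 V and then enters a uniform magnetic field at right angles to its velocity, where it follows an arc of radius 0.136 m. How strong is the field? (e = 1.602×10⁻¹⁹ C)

v = √(2|q|V/m) = √(2·3.204×10⁻¹⁹·285/6.31×10⁻²⁶) ≈ 5.380×10⁴ m/s.
B = mv/(|q|r) = (6.31×10⁻²⁶)(5.380×10⁴)/((3.204×10⁻¹⁹)(0.136)) ≈ 0.0779 T.

B ≈ 0.0779 T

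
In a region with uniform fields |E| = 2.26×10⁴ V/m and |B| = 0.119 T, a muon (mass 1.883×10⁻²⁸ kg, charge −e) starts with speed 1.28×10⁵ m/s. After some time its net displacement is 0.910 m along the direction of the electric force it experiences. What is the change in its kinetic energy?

ΔKE ≈ 3.29×10⁻¹⁵ J

The magnetic force is always ⟂ v and does no work; only the electric force changes KE.
ΔKE = F_E · d = |q|E d = (1.602×10⁻¹⁹)(2.26×10⁴)(0.910) ≈ 3.29×10⁻¹⁵ J.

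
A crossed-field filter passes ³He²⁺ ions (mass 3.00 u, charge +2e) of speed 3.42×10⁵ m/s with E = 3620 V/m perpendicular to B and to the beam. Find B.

B = 0.0106 T

Balance of forces in the selector: qE = qvB ⇒ B = E/v.
B = 3620/3.42×10⁵ = 0.0106 T.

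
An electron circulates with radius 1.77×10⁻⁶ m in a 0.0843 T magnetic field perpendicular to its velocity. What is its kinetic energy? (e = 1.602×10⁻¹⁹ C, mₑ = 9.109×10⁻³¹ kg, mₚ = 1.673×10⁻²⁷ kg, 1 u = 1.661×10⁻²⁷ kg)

v = |q|Br/m, then KE = ½mv² = (qBr)²/(2m).
v = (1.602×10⁻¹⁹)(0.0843)(1.77×10⁻⁶)/9.109×10⁻³¹ ≈ 2.624×10⁴ m/s.
KE = ½(9.109×10⁻³¹)(2.624×10⁴)² ≈ 3.14×10⁻²² J = 1.96×10⁻³ eV.

KE ≈ 1.96×10⁻³ eV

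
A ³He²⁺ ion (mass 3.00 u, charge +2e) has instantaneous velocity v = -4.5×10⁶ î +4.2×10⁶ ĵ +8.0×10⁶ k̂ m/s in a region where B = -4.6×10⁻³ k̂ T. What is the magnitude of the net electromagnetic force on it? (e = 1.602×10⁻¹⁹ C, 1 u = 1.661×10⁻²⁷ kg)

|F| ≈ 9.07×10⁻¹⁵ N

v×B = (-1.93×10⁴, -2.07×10⁴, 0) N/C.
F = q v×B = (3.204×10⁻¹⁹ C)·(-1.93×10⁴, -2.07×10⁴, 0) = (-6.19×10⁻¹⁵, -6.63×10⁻¹⁵, 0) N.
|F| = 9.07×10⁻¹⁵ N.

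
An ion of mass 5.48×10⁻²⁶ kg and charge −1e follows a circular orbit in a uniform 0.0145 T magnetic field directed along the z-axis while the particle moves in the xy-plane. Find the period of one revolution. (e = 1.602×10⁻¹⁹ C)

T ≈ 1.48×10⁻⁴ s

The cyclotron period depends only on m, q, B: T = 2πm/(|q|B).
T = 2π(5.48×10⁻²⁶)/((1.602×10⁻¹⁹)(0.0145)) ≈ 1.48×10⁻⁴ s.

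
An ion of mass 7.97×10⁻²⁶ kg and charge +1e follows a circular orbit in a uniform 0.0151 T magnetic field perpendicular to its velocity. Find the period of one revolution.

The cyclotron period depends only on m, q, B: T = 2πm/(|q|B).
T = 2π(7.97×10⁻²⁶)/((1.602×10⁻¹⁹)(0.0151)) ≈ 2.07×10⁻⁴ s.

T ≈ 2.07×10⁻⁴ s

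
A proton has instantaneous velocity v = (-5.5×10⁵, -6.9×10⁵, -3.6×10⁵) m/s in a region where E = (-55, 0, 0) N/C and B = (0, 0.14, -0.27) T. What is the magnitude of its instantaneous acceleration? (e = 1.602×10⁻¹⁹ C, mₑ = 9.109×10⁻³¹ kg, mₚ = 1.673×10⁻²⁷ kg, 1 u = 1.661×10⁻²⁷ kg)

v×B = (2.37×10⁵, -1.48×10⁵, -7.70×10⁴) N/C.
E + v×B = (2.37×10⁵, -1.48×10⁵, -7.70×10⁴) N/C.
F = q(E + v×B) = (1.602×10⁻¹⁹ C)·(2.37×10⁵, -1.48×10⁵, -7.70×10⁴) = (3.79×10⁻¹⁴, -2.38×10⁻¹⁴, -1.23×10⁻¹⁴) N.
|a| = |F|/m = 4.643×10⁻¹⁴/1.673×10⁻²⁷ ≈ 2.77×10¹³ m/s².

|a| ≈ 2.77×10¹³ m/s²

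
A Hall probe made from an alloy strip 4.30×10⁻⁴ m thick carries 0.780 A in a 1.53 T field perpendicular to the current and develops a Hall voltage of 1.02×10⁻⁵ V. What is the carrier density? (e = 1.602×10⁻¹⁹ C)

n ≈ 1.70×10²⁷ m⁻³

From V_H = IB/(n e t), n = IB/(V_H e t).
n = (0.780)(1.53)/((1.02×10⁻⁵)(1.602×10⁻¹⁹)(4.30×10⁻⁴)) ≈ 1.70×10²⁷ m⁻³.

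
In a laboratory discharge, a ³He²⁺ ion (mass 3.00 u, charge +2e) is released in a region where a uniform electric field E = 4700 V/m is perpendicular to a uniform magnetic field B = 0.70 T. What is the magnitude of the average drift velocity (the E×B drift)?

The steady drift has the magnetic force balancing the electric force, so v_d = E/B.
v_d = 4700/0.70 = 6700 m/s.

v_d ≈ 6700 m/s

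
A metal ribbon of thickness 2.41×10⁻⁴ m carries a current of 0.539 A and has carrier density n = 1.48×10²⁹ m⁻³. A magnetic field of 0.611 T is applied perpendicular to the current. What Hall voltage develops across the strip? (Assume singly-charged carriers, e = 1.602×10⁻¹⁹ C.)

V_H ≈ 5.76×10⁻⁸ V

V_H = IB/(n e t).
V_H = (0.539)(0.611)/((1.48×10²⁹)(1.602×10⁻¹⁹)(2.41×10⁻⁴)) ≈ 5.76×10⁻⁸ V.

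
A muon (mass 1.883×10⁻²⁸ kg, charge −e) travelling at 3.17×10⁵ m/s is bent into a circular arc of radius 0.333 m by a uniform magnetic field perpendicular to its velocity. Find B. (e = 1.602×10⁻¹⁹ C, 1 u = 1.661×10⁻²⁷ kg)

B ≈ 1.12×10⁻³ T

From |q|vB = mv²/r, B = mv/(|q|r).
B = (1.883×10⁻²⁸)(3.17×10⁵)/((1.602×10⁻¹⁹)(0.333)) ≈ 1.12×10⁻³ T.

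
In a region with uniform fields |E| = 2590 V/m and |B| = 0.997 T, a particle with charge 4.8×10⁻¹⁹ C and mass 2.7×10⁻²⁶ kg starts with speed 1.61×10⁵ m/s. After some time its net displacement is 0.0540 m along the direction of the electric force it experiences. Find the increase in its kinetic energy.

The magnetic force is always ⟂ v and does no work; only the electric force changes KE.
ΔKE = F_E · d = |q|E d = (4.8×10⁻¹⁹)(2590)(0.0540) ≈ 6.71×10⁻¹⁷ J.

ΔKE ≈ 6.71×10⁻¹⁷ J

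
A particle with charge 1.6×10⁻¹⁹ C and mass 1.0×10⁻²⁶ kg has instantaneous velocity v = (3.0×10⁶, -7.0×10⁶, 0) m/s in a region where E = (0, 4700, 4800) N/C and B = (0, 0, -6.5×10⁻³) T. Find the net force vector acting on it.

F ≈ (7.28×10⁻¹⁵, 3.87×10⁻¹⁵, 7.68×10⁻¹⁶) N

v×B = (4.55×10⁴, 1.95×10⁴, 0) N/C.
E + v×B = (4.55×10⁴, 2.42×10⁴, 4800) N/C.
F = q(E + v×B) = (1.6×10⁻¹⁹ C)·(4.55×10⁴, 2.42×10⁴, 4800) = (7.28×10⁻¹⁵, 3.87×10⁻¹⁵, 7.68×10⁻¹⁶) N.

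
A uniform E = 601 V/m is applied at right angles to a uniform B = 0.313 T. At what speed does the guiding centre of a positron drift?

v_d ≈ 1920 m/s

In crossed fields the guiding centre drifts at v_d = |E×B|/B² = E/B, independent of charge and mass.
v_d = 601/0.313 = 1920 m/s.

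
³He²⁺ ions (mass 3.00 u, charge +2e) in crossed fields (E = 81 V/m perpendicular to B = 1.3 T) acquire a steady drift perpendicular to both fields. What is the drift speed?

v_d ≈ 62 m/s

The steady drift has the magnetic force balancing the electric force, so v_d = E/B.
v_d = 81/1.3 = 62 m/s.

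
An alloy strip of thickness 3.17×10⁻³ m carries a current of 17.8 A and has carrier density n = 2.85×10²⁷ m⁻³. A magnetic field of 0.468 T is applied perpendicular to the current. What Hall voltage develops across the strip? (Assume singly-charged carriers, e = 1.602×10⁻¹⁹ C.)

V_H = IB/(n e t).
V_H = (17.8)(0.468)/((2.85×10²⁷)(1.602×10⁻¹⁹)(3.17×10⁻³)) ≈ 5.76×10⁻⁶ V.

V_H ≈ 5.76×10⁻⁶ V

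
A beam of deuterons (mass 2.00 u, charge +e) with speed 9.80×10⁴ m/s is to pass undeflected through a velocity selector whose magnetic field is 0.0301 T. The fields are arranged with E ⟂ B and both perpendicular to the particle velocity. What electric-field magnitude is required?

For straight-line motion qE = qvB, so E = vB.
E = 9.80×10⁴ × 0.0301 = 2950 V/m.

E = 2950 V/m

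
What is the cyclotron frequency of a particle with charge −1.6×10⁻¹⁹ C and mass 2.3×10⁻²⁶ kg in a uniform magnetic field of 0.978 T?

f ≈ 1.08×10⁶ Hz

f = |q|B/(2πm).
f = (1.6×10⁻¹⁹)(0.978)/(2π·2.3×10⁻²⁶) ≈ 1.08×10⁶ Hz.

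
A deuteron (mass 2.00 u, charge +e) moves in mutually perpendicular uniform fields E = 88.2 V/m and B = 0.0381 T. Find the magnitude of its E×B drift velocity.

The steady drift has the magnetic force balancing the electric force, so v_d = E/B.
v_d = 88.2/0.0381 = 2310 m/s.

v_d ≈ 2310 m/s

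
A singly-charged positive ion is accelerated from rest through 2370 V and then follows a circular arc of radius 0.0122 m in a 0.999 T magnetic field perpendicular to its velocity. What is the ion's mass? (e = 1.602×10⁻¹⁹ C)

m ≈ 5.02×10⁻²⁷ kg

Combine |q|V = ½mv² and r = mv/(|q|B): eliminate v to get m = qB²r²/(2V).
m = (1.602×10⁻¹⁹)(0.999)²(0.0122)²/(2·2370) ≈ 5.02×10⁻²⁷ kg.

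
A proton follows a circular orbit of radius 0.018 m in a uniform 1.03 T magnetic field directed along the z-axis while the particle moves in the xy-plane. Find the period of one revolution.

T ≈ 6.37×10⁻⁸ s

The cyclotron period depends only on m, q, B: T = 2πm/(|q|B).
T = 2π(1.673×10⁻²⁷)/((1.602×10⁻¹⁹)(1.03)) ≈ 6.37×10⁻⁸ s.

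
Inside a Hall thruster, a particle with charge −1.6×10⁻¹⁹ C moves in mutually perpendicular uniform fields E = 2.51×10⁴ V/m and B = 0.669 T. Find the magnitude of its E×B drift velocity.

The steady drift has the magnetic force balancing the electric force, so v_d = E/B.
v_d = 2.51×10⁴/0.669 = 3.75×10⁴ m/s.

v_d ≈ 3.75×10⁴ m/s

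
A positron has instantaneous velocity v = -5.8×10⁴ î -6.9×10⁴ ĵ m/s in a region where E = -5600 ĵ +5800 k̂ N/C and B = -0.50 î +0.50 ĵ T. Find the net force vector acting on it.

F ≈ (0, -8.97×10⁻¹⁶, -9.24×10⁻¹⁵) N

v×B = (0, 0, -6.35×10⁴) N/C.
E + v×B = (0, -5600, -5.77×10⁴) N/C.
F = q(E + v×B) = (1.602×10⁻¹⁹ C)·(0, -5600, -5.77×10⁴) = (0, -8.97×10⁻¹⁶, -9.24×10⁻¹⁵) N.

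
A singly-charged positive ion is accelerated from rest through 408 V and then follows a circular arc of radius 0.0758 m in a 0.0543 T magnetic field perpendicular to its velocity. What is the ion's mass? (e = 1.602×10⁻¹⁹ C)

m ≈ 3.33×10⁻²⁷ kg

Combine |q|V = ½mv² and r = mv/(|q|B): eliminate v to get m = qB²r²/(2V).
m = (1.602×10⁻¹⁹)(0.0543)²(0.0758)²/(2·408) ≈ 3.33×10⁻²⁷ kg.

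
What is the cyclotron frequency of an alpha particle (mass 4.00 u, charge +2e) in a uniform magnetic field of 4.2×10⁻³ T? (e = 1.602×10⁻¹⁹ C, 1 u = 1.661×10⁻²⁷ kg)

f = |q|B/(2πm).
f = (3.204×10⁻¹⁹)(4.2×10⁻³)/(2π·6.644×10⁻²⁷) ≈ 3.2×10⁴ Hz.

f ≈ 3.2×10⁴ Hz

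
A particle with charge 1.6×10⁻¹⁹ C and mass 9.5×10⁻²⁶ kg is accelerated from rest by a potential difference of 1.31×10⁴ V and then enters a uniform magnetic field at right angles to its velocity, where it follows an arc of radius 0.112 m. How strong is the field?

v = √(2|q|V/m) = √(2·1.6×10⁻¹⁹·1.31×10⁴/9.5×10⁻²⁶) ≈ 2.101×10⁵ m/s.
B = mv/(|q|r) = (9.5×10⁻²⁶)(2.101×10⁵)/((1.6×10⁻¹⁹)(0.112)) ≈ 1.11 T.

B ≈ 1.11 T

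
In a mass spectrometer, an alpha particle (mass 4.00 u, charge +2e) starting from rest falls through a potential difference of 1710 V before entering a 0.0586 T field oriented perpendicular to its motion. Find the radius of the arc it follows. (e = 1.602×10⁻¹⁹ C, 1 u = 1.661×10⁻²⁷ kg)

Acceleration: |q|V = ½mv² ⇒ v = √(2|q|V/m) = √(2·3.204×10⁻¹⁹·1710/6.644×10⁻²⁷) ≈ 4.061×10⁵ m/s.
In the field: r = mv/(|q|B) = (6.644×10⁻²⁷)(4.061×10⁵)/((3.204×10⁻¹⁹)(0.0586)) ≈ 0.144 m.

r ≈ 0.144 m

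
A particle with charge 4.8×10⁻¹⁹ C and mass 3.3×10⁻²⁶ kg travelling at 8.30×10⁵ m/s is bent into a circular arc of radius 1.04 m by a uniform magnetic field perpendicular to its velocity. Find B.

B ≈ 0.0549 T

From |q|vB = mv²/r, B = mv/(|q|r).
B = (3.3×10⁻²⁶)(8.30×10⁵)/((4.8×10⁻¹⁹)(1.04)) ≈ 0.0549 T.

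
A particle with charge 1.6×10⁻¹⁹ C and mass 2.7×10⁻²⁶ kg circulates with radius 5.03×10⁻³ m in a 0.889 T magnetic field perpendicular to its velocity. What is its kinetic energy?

v = |q|Br/m, then KE = ½mv² = (qBr)²/(2m).
v = (1.6×10⁻¹⁹)(0.889)(5.03×10⁻³)/2.7×10⁻²⁶ ≈ 2.650×10⁴ m/s.
KE = ½(2.7×10⁻²⁶)(2.650×10⁴)² ≈ 9.48×10⁻¹⁸ J = 59.2 eV.

KE ≈ 59.2 eV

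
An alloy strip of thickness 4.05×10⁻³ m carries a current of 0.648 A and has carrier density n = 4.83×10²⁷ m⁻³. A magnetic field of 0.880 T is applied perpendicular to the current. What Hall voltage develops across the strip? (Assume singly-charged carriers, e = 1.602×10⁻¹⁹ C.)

V_H = IB/(n e t).
V_H = (0.648)(0.880)/((4.83×10²⁷)(1.602×10⁻¹⁹)(4.05×10⁻³)) ≈ 1.82×10⁻⁷ V.

V_H ≈ 1.82×10⁻⁷ V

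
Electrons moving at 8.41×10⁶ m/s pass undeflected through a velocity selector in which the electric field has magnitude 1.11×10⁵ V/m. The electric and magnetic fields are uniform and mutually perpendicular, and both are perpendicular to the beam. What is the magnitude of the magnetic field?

Balance of forces in the selector: qE = qvB ⇒ B = E/v.
B = 1.11×10⁵/8.41×10⁶ = 0.0132 T.

B = 0.0132 T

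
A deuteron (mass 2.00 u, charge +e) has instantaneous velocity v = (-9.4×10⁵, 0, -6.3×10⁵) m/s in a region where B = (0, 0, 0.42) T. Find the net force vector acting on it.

F ≈ (0, 6.32×10⁻¹⁴, 0) N

v×B = (0, 3.95×10⁵, 0) N/C.
F = q v×B = (1.602×10⁻¹⁹ C)·(0, 3.95×10⁵, 0) = (0, 6.32×10⁻¹⁴, 0) N.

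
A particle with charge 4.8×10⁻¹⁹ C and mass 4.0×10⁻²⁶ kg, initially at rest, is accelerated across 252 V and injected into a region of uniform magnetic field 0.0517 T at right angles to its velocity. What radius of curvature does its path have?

Acceleration: |q|V = ½mv² ⇒ v = √(2|q|V/m) = √(2·4.8×10⁻¹⁹·252/4.0×10⁻²⁶) ≈ 7.777×10⁴ m/s.
In the field: r = mv/(|q|B) = (4.0×10⁻²⁶)(7.777×10⁴)/((4.8×10⁻¹⁹)(0.0517)) ≈ 0.125 m.

r ≈ 0.125 m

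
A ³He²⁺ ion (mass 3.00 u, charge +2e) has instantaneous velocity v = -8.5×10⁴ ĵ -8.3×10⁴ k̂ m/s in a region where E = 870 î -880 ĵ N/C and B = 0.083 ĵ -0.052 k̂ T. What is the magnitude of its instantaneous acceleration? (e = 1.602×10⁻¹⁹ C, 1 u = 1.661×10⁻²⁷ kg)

v×B = (1.13×10⁴, 0, 0) N/C.
E + v×B = (1.22×10⁴, -880, 0) N/C.
F = q(E + v×B) = (3.204×10⁻¹⁹ C)·(1.22×10⁴, -880, 0) = (3.90×10⁻¹⁵, -2.82×10⁻¹⁶, 0) N.
|a| = |F|/m = 3.912×10⁻¹⁵/4.983×10⁻²⁷ ≈ 7.85×10¹¹ m/s².

|a| ≈ 7.85×10¹¹ m/s²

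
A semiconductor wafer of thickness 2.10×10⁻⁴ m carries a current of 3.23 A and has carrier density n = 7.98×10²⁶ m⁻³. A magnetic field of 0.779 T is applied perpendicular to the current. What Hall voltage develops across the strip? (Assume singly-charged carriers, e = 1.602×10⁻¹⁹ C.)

V_H = IB/(n e t).
V_H = (3.23)(0.779)/((7.98×10²⁶)(1.602×10⁻¹⁹)(2.10×10⁻⁴)) ≈ 9.37×10⁻⁵ V.

V_H ≈ 9.37×10⁻⁵ V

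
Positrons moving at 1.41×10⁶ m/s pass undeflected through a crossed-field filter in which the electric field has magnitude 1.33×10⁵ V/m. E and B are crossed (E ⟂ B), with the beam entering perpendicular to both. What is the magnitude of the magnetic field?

Balance of forces in the selector: qE = qvB ⇒ B = E/v.
B = 1.33×10⁵/1.41×10⁶ = 0.0943 T.

B = 0.0943 T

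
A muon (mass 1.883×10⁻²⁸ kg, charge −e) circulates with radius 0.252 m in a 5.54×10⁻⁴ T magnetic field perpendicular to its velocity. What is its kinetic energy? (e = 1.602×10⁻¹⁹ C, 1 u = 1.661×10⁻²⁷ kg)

KE ≈ 8.29 eV

v = |q|Br/m, then KE = ½mv² = (qBr)²/(2m).
v = (1.602×10⁻¹⁹)(5.54×10⁻⁴)(0.252)/1.883×10⁻²⁸ ≈ 1.188×10⁵ m/s.
KE = ½(1.883×10⁻²⁸)(1.188×10⁵)² ≈ 1.33×10⁻¹⁸ J = 8.29 eV.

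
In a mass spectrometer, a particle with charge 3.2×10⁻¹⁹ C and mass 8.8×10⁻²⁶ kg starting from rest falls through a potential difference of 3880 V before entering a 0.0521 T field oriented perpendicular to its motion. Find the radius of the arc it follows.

Acceleration: |q|V = ½mv² ⇒ v = √(2|q|V/m) = √(2·3.2×10⁻¹⁹·3880/8.8×10⁻²⁶) ≈ 1.680×10⁵ m/s.
In the field: r = mv/(|q|B) = (8.8×10⁻²⁶)(1.680×10⁵)/((3.2×10⁻¹⁹)(0.0521)) ≈ 0.887 m.

r ≈ 0.887 m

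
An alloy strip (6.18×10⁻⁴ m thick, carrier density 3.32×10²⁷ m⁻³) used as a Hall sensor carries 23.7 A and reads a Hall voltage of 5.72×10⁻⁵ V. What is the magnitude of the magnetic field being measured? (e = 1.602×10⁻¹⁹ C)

From V_H = IB/(n e t), B = V_H n e t / I.
B = (5.72×10⁻⁵)(3.32×10²⁷)(1.602×10⁻¹⁹)(6.18×10⁻⁴)/23.7 ≈ 0.793 T.

B ≈ 0.793 T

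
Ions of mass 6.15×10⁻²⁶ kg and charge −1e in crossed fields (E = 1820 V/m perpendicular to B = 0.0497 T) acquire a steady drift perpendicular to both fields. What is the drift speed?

v_d ≈ 3.66×10⁴ m/s

The steady drift has the magnetic force balancing the electric force, so v_d = E/B.
v_d = 1820/0.0497 = 3.66×10⁴ m/s.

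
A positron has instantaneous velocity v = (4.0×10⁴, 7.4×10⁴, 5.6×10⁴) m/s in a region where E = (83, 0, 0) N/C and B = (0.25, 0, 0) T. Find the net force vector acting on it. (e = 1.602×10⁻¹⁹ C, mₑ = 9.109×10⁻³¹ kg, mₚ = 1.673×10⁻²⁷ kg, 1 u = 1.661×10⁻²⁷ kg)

F ≈ (1.33×10⁻¹⁷, 2.24×10⁻¹⁵, -2.96×10⁻¹⁵) N

v×B = (0, 1.40×10⁴, -1.85×10⁴) N/C.
E + v×B = (83.0, 1.40×10⁴, -1.85×10⁴) N/C.
F = q(E + v×B) = (1.602×10⁻¹⁹ C)·(83.0, 1.40×10⁴, -1.85×10⁴) = (1.33×10⁻¹⁷, 2.24×10⁻¹⁵, -2.96×10⁻¹⁵) N.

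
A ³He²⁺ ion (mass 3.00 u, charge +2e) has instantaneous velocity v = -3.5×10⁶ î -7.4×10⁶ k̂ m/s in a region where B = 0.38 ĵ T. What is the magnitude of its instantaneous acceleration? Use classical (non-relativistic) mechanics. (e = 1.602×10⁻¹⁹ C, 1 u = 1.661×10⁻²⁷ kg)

v×B = (2.81×10⁶, 0, -1.33×10⁶) N/C.
F = q v×B = (3.204×10⁻¹⁹ C)·(2.81×10⁶, 0, -1.33×10⁶) = (9.01×10⁻¹³, 0, -4.26×10⁻¹³) N.
|a| = |F|/m = 9.967×10⁻¹³/4.983×10⁻²⁷ ≈ 2.00×10¹⁴ m/s².

|a| ≈ 2.00×10¹⁴ m/s²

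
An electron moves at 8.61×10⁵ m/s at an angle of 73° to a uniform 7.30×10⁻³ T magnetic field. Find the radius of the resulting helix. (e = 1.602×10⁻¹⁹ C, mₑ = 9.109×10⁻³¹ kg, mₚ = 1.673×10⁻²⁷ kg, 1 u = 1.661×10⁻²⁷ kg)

r ≈ 6.41×10⁻⁴ m

v⊥ = v sinθ = 8.61×10⁵·sin73° ≈ 8.234×10⁵ m/s.
r = m v⊥/(|q|B) = (9.109×10⁻³¹)(8.234×10⁵)/((1.602×10⁻¹⁹)(7.30×10⁻³)) ≈ 6.41×10⁻⁴ m.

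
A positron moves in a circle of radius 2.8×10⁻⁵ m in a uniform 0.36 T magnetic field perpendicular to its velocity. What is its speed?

From |q|vB = mv²/r, v = |q|Br/m.
v = (1.602×10⁻¹⁹)(0.36)(2.8×10⁻⁵)/9.109×10⁻³¹ ≈ 1.8×10⁶ m/s.

v ≈ 1.8×10⁶ m/s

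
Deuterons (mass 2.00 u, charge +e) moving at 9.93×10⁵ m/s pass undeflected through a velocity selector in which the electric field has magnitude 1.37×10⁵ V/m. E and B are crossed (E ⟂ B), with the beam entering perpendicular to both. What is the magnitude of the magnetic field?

B = 0.138 T

Balance of forces in the selector: qE = qvB ⇒ B = E/v.
B = 1.37×10⁵/9.93×10⁵ = 0.138 T.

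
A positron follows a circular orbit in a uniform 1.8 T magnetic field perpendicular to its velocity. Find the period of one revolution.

T ≈ 2.0×10⁻¹¹ s

The cyclotron period depends only on m, q, B: T = 2πm/(|q|B).
T = 2π(9.109×10⁻³¹)/((1.602×10⁻¹⁹)(1.8)) ≈ 2.0×10⁻¹¹ s.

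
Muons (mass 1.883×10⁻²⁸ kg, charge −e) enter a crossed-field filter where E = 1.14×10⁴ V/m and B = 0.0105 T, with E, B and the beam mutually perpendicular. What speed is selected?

For undeflected motion the electric and magnetic forces balance: qE = qvB.
v = E/B = 1.14×10⁴/0.0105 = 1.09×10⁶ m/s.

v = 1.09×10⁶ m/s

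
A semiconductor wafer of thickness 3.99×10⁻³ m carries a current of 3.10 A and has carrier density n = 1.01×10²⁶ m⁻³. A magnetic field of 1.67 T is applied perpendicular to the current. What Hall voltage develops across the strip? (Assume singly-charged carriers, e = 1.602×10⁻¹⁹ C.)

V_H = IB/(n e t).
V_H = (3.10)(1.67)/((1.01×10²⁶)(1.602×10⁻¹⁹)(3.99×10⁻³)) ≈ 8.02×10⁻⁵ V.

V_H ≈ 8.02×10⁻⁵ V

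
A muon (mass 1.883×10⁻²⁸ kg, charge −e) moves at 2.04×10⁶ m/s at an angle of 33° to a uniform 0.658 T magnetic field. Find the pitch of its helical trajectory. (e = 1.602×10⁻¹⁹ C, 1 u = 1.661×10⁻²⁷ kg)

p ≈ 0.0192 m

v∥ = v cosθ = 2.04×10⁶·cos33° ≈ 1.711×10⁶ m/s.
T = 2πm/(|q|B) = 2π(1.883×10⁻²⁸)/((1.602×10⁻¹⁹)(0.658)) ≈ 1.122×10⁻⁸ s.
pitch = v∥ T = (1.711×10⁶)(1.122×10⁻⁸) ≈ 0.0192 m.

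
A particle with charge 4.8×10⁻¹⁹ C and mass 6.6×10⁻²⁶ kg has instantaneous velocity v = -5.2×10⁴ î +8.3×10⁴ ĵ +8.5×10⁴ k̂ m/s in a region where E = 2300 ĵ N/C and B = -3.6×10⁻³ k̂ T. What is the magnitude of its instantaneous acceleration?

v×B = (-299, -187, 0) N/C.
E + v×B = (-299, 2110, 0) N/C.
F = q(E + v×B) = (4.8×10⁻¹⁹ C)·(-299, 2110, 0) = (-1.43×10⁻¹⁶, 1.01×10⁻¹⁵, 0) N.
|a| = |F|/m = 1.024×10⁻¹⁵/6.6×10⁻²⁶ ≈ 1.55×10¹⁰ m/s².

|a| ≈ 1.55×10¹⁰ m/s²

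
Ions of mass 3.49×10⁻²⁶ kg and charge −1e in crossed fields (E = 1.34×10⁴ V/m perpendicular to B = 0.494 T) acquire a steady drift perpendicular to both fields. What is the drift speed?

The steady drift has the magnetic force balancing the electric force, so v_d = E/B.
v_d = 1.34×10⁴/0.494 = 2.71×10⁴ m/s.

v_d ≈ 2.71×10⁴ m/s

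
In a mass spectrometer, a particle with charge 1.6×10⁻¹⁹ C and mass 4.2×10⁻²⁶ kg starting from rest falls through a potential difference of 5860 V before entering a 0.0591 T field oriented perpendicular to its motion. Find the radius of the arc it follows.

Acceleration: |q|V = ½mv² ⇒ v = √(2|q|V/m) = √(2·1.6×10⁻¹⁹·5860/4.2×10⁻²⁶) ≈ 2.113×10⁵ m/s.
In the field: r = mv/(|q|B) = (4.2×10⁻²⁶)(2.113×10⁵)/((1.6×10⁻¹⁹)(0.0591)) ≈ 0.939 m.

r ≈ 0.939 m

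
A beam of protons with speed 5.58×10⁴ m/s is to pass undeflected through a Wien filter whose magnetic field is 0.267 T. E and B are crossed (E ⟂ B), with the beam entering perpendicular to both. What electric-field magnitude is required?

E = 1.49×10⁴ V/m

For straight-line motion qE = qvB, so E = vB.
E = 5.58×10⁴ × 0.267 = 1.49×10⁴ V/m.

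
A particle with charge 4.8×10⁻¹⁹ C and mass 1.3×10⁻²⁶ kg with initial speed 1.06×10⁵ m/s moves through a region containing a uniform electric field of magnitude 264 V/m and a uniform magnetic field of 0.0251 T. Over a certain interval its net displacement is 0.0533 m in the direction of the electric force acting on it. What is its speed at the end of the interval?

v_f ≈ 1.11×10⁵ m/s

B does no work; ΔKE = |q|E d.
½mv_f² = ½mv₀² + |q|Ed = ½(1.3×10⁻²⁶)(1.06×10⁵)² + (4.8×10⁻¹⁹)(264)(0.0533) ≈ 7.303×10⁻¹⁷ J + 6.754×10⁻¹⁸ J ≈ 7.979×10⁻¹⁷ J.
v_f = √(2·7.979×10⁻¹⁷/1.3×10⁻²⁶) ≈ 1.11×10⁵ m/s.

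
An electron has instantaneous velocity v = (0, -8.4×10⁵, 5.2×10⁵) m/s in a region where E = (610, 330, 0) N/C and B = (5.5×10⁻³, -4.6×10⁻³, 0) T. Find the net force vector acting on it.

F ≈ (-4.81×10⁻¹⁶, -5.11×10⁻¹⁶, -7.40×10⁻¹⁶) N

v×B = (2390, 2860, 4620) N/C.
E + v×B = (3000, 3190, 4620) N/C.
F = q(E + v×B) = (−1.602×10⁻¹⁹ C)·(3000, 3190, 4620) = (-4.81×10⁻¹⁶, -5.11×10⁻¹⁶, -7.40×10⁻¹⁶) N.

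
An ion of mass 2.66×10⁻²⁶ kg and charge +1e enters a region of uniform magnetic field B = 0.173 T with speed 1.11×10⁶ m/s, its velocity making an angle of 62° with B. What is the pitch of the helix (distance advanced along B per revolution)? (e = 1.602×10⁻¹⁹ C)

p ≈ 3.14 m

v∥ = v cosθ = 1.11×10⁶·cos62° ≈ 5.211×10⁵ m/s.
T = 2πm/(|q|B) = 2π(2.66×10⁻²⁶)/((1.602×10⁻¹⁹)(0.173)) ≈ 6.030×10⁻⁶ s.
pitch = v∥ T = (5.211×10⁵)(6.030×10⁻⁶) ≈ 3.14 m.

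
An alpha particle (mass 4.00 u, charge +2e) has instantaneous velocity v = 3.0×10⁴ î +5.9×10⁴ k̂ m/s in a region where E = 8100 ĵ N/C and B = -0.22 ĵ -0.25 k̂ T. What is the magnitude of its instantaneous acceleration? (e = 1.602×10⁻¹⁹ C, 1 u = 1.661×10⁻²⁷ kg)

v×B = (1.30×10⁴, 7500, -6600) N/C.
E + v×B = (1.30×10⁴, 1.56×10⁴, -6600) N/C.
F = q(E + v×B) = (3.204×10⁻¹⁹ C)·(1.30×10⁴, 1.56×10⁴, -6600) = (4.16×10⁻¹⁵, 5.00×10⁻¹⁵, -2.11×10⁻¹⁵) N.
|a| = |F|/m = 6.837×10⁻¹⁵/6.644×10⁻²⁷ ≈ 1.03×10¹² m/s².

|a| ≈ 1.03×10¹² m/s²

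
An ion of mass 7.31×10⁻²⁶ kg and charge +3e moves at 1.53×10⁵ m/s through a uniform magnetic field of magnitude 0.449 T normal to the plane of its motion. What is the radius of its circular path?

The magnetic force provides the centripetal force: |q|vB = mv²/r.
r = mv/(|q|B) = (7.31×10⁻²⁶)(1.53×10⁵)/((4.806×10⁻¹⁹)(0.449)) ≈ 0.0518 m.

r ≈ 0.0518 m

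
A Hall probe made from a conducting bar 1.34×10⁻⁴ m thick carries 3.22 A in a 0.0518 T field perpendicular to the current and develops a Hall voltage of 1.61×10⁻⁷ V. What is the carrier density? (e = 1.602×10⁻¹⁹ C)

n ≈ 4.83×10²⁸ m⁻³

From V_H = IB/(n e t), n = IB/(V_H e t).
n = (3.22)(0.0518)/((1.61×10⁻⁷)(1.602×10⁻¹⁹)(1.34×10⁻⁴)) ≈ 4.83×10²⁸ m⁻³.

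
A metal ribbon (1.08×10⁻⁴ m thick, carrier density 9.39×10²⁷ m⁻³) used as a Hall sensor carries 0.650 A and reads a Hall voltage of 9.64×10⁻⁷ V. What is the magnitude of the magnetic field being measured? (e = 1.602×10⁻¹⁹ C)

From V_H = IB/(n e t), B = V_H n e t / I.
B = (9.64×10⁻⁷)(9.39×10²⁷)(1.602×10⁻¹⁹)(1.08×10⁻⁴)/0.650 ≈ 0.241 T.

B ≈ 0.241 T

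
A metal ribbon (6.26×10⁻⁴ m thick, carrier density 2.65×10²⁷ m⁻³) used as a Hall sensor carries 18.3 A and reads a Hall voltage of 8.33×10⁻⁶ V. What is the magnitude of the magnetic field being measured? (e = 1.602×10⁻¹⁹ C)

B ≈ 0.121 T

From V_H = IB/(n e t), B = V_H n e t / I.
B = (8.33×10⁻⁶)(2.65×10²⁷)(1.602×10⁻¹⁹)(6.26×10⁻⁴)/18.3 ≈ 0.121 T.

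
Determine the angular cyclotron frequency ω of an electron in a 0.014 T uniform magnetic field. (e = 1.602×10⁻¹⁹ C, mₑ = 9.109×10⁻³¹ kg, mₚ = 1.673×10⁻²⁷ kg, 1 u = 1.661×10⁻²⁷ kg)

ω = |q|B/m.
ω = (1.602×10⁻¹⁹)(0.014)/9.109×10⁻³¹ ≈ 2.5×10⁹ rad/s.

ω ≈ 2.5×10⁹ rad/s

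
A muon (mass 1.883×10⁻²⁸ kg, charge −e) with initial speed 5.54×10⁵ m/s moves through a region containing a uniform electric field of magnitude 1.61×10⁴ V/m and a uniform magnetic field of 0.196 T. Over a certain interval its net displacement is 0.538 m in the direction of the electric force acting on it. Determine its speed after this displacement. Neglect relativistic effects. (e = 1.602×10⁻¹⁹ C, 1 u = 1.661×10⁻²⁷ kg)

B does no work; ΔKE = |q|E d.
½mv_f² = ½mv₀² + |q|Ed = ½(1.883×10⁻²⁸)(5.54×10⁵)² + (1.602×10⁻¹⁹)(1.61×10⁴)(0.538) ≈ 2.890×10⁻¹⁷ J + 1.388×10⁻¹⁵ J ≈ 1.417×10⁻¹⁵ J.
v_f = √(2·1.417×10⁻¹⁵/1.883×10⁻²⁸) ≈ 3.88×10⁶ m/s.

v_f ≈ 3.88×10⁶ m/s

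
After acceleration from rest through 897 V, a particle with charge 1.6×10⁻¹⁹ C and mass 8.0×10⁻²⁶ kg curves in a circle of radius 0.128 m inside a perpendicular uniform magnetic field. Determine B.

B ≈ 0.234 T

v = √(2|q|V/m) = √(2·1.6×10⁻¹⁹·897/8.0×10⁻²⁶) ≈ 5.990×10⁴ m/s.
B = mv/(|q|r) = (8.0×10⁻²⁶)(5.990×10⁴)/((1.6×10⁻¹⁹)(0.128)) ≈ 0.234 T.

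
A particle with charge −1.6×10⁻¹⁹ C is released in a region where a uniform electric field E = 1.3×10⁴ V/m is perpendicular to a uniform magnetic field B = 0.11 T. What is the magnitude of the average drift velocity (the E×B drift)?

v_d ≈ 1.2×10⁵ m/s

The steady drift has the magnetic force balancing the electric force, so v_d = E/B.
v_d = 1.3×10⁴/0.11 = 1.2×10⁵ m/s.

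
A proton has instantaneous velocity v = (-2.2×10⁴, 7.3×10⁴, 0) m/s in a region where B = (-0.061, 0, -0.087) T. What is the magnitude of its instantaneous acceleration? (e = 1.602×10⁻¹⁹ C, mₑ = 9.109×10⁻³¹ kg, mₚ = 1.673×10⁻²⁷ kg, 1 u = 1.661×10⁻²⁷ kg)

|a| ≈ 7.65×10¹¹ m/s²

v×B = (-6350, -1910, 4450) N/C.
F = q v×B = (1.602×10⁻¹⁹ C)·(-6350, -1910, 4450) = (-1.02×10⁻¹⁵, -3.07×10⁻¹⁶, 7.13×10⁻¹⁶) N.
|a| = |F|/m = 1.280×10⁻¹⁵/1.673×10⁻²⁷ ≈ 7.65×10¹¹ m/s².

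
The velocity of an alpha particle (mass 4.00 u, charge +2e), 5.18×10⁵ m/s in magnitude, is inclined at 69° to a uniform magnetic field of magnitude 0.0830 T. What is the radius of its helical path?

r ≈ 0.121 m

v⊥ = v sinθ = 5.18×10⁵·sin69° ≈ 4.836×10⁵ m/s.
r = m v⊥/(|q|B) = (6.644×10⁻²⁷)(4.836×10⁵)/((3.204×10⁻¹⁹)(0.0830)) ≈ 0.121 m.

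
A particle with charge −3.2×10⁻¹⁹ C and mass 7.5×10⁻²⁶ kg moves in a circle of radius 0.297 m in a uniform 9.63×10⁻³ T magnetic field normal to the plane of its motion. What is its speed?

v ≈ 1.22×10⁴ m/s

From |q|vB = mv²/r, v = |q|Br/m.
v = (3.2×10⁻¹⁹)(9.63×10⁻³)(0.297)/7.5×10⁻²⁶ ≈ 1.22×10⁴ m/s.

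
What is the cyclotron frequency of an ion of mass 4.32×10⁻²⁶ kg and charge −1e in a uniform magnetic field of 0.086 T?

f = |q|B/(2πm).
f = (1.602×10⁻¹⁹)(0.086)/(2π·4.32×10⁻²⁶) ≈ 5.1×10⁴ Hz.

f ≈ 5.1×10⁴ Hz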